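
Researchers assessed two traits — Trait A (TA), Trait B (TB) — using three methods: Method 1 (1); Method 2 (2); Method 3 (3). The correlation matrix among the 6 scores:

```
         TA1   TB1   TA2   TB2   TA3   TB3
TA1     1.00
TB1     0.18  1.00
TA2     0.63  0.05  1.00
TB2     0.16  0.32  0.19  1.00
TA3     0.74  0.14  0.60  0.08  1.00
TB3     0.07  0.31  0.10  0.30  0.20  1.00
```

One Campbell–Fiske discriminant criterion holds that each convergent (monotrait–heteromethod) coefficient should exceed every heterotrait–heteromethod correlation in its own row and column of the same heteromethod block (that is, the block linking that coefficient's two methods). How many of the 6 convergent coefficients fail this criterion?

0

Convergent coefficients and their comparison sets:
TA (methods 1·2): 0.63 vs {0.16, 0.05} → pass.
TA (methods 1·3): 0.74 vs {0.07, 0.14} → pass.
TA (methods 2·3): 0.60 vs {0.10, 0.08} → pass.
TB (methods 1·2): 0.32 vs {0.05, 0.16} → pass.
TB (methods 1·3): 0.31 vs {0.14, 0.07} → pass.
TB (methods 2·3): 0.30 vs {0.08, 0.10} → pass.
0 of 6 fail.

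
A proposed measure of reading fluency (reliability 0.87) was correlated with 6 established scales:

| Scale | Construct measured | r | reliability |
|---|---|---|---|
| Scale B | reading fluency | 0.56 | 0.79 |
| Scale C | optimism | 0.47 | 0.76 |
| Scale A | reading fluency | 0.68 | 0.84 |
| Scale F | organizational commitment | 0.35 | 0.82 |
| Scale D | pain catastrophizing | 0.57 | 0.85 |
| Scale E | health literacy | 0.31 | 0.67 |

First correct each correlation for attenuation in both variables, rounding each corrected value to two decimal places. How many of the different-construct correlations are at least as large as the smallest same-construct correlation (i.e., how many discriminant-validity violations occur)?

0

Disattenuated r (r / √(r_scale · r_new)):
  Scale B (conv): 0.56 / √(0.79·0.87) = 0.68
  Scale C (disc): 0.47 / √(0.76·0.87) = 0.58
  Scale A (conv): 0.68 / √(0.84·0.87) = 0.80
  Scale F (disc): 0.35 / √(0.82·0.87) = 0.41
  Scale D (disc): 0.57 / √(0.85·0.87) = 0.66
  Scale E (disc): 0.31 / √(0.67·0.87) = 0.41
Smallest convergent = 0.68. Discriminant values: 0.58, 0.41, 0.66, 0.41; count ≥ 0.68 → 0.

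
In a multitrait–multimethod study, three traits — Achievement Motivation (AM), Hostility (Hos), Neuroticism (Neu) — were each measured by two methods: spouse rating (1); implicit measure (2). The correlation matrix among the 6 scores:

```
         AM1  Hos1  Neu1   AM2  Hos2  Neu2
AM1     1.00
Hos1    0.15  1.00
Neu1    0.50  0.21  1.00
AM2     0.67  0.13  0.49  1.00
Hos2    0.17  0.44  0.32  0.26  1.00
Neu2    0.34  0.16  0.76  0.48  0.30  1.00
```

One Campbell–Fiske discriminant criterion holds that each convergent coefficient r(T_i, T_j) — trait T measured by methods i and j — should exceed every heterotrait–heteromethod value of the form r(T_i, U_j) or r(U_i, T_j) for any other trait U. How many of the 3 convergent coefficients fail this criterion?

Checking each validity diagonal entry against its comparison values:
AM (methods 1·2): 0.67 vs {0.17, 0.13, 0.34, 0.49} → pass.
Hos (methods 1·2): 0.44 vs {0.13, 0.17, 0.16, 0.32} → pass.
Neu (methods 1·2): 0.76 vs {0.49, 0.34, 0.32, 0.16} → pass.
0 of 3 fail.

0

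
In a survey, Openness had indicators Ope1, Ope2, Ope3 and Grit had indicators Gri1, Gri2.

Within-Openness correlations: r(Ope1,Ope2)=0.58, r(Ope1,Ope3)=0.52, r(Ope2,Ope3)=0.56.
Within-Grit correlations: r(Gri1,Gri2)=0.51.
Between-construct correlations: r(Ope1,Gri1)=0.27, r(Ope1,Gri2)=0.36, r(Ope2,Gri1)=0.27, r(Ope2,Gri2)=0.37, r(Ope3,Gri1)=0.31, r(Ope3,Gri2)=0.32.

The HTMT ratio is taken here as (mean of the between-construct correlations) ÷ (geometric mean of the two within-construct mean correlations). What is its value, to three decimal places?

0.596

Mean between = 1.90/6 = 0.3167.
Mean within-Ope = 1.66/3 = 0.5533; mean within-Gri = 0.51/1 = 0.5100.
Geometric mean = √(0.5533 × 0.5100) = 0.5312.
HTMT = 0.3167 / 0.5312 = 0.596.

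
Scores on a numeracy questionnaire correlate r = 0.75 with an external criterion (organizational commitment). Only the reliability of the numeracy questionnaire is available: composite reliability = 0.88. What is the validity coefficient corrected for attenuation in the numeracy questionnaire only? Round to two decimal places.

Single correction: r_c = r_obs / √r_xx = 0.75 / √0.88 = 0.75 / 0.9381 ≈ 0.80.

0.80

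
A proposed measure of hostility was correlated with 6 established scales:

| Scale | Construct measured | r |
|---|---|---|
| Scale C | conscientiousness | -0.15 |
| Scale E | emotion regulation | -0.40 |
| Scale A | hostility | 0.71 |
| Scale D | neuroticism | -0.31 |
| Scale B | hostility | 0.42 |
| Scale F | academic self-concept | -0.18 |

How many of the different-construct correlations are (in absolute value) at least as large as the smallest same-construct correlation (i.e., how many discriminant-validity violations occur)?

0

Convergent (same construct = hostility): Scale A, Scale B.
Smallest convergent = 0.42. Discriminant |r|: 0.15, 0.40, 0.31, 0.18; count ≥ 0.42 → 0.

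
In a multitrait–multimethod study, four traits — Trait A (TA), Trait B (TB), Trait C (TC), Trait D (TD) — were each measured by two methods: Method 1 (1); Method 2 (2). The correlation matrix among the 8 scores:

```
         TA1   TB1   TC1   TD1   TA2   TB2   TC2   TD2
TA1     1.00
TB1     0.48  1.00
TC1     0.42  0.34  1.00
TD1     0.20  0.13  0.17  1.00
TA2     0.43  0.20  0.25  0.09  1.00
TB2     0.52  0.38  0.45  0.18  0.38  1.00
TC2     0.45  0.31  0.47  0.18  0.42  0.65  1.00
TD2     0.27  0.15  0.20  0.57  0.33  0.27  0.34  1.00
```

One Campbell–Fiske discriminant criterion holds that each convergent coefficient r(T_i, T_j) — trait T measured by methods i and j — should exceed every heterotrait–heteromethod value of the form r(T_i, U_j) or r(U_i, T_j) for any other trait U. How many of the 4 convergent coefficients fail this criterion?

Each convergent coefficient versus the relevant comparison correlations:
TA (methods 1·2): 0.43 vs {0.52, 0.20, 0.45, 0.25, 0.27, 0.09} → fail.
TB (methods 1·2): 0.38 vs {0.20, 0.52, 0.31, 0.45, 0.15, 0.18} → fail.
TC (methods 1·2): 0.47 vs {0.25, 0.45, 0.45, 0.31, 0.20, 0.18} → pass.
TD (methods 1·2): 0.57 vs {0.09, 0.27, 0.18, 0.15, 0.18, 0.20} → pass.
2 of 4 fail.

2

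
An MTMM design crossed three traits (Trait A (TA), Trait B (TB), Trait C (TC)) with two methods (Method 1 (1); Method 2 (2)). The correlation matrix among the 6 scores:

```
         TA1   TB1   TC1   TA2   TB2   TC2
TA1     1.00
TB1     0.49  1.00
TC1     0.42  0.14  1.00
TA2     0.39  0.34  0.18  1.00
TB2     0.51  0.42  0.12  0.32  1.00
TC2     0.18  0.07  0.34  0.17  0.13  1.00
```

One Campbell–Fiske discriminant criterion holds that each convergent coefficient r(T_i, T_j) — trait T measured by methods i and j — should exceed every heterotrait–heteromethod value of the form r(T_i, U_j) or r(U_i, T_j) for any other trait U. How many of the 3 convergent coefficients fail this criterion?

Checking each validity diagonal entry against its comparison values:
TA (methods 1·2): 0.39 vs {0.51, 0.34, 0.18, 0.18} → fail.
TB (methods 1·2): 0.42 vs {0.34, 0.51, 0.07, 0.12} → fail.
TC (methods 1·2): 0.34 vs {0.18, 0.18, 0.12, 0.07} → pass.
2 of 3 fail.

2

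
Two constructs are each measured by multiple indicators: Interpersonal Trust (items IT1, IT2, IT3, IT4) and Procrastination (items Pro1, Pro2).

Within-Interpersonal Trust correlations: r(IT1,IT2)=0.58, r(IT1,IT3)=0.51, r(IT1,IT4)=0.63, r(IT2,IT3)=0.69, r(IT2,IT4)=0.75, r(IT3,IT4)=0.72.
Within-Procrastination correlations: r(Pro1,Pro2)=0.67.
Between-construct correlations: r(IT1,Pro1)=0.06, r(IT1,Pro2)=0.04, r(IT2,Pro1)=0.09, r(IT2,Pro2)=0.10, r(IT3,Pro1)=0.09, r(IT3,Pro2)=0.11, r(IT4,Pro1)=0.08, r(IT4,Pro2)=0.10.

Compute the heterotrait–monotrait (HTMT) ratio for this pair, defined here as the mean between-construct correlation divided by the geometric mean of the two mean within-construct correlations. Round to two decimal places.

Mean between = 0.67/8 = 0.0838.
Mean within-IT = 3.88/6 = 0.6467; mean within-Pro = 0.67/1 = 0.6700.
Geometric mean = √(0.6467 × 0.6700) = 0.6582.
HTMT = 0.0838 / 0.6582 = 0.13.

0.13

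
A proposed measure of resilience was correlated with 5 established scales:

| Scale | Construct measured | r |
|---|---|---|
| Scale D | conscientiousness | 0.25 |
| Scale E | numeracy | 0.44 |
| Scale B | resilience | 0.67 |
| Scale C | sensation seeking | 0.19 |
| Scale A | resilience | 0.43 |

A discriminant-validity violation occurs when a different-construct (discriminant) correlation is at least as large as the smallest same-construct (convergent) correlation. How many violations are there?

1

Convergent (same construct = resilience): Scale B, Scale A.
Smallest convergent = 0.43. Discriminant values: 0.25, 0.44, 0.19; count ≥ 0.43 → 1.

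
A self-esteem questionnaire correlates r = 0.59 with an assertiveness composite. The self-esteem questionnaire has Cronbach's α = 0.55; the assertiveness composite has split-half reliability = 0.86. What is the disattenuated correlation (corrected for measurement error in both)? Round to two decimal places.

r_true = r_obs / √(r_xx · r_yy) = 0.59 / √(0.55 × 0.86) = 0.59 / √0.4730 = 0.59 / 0.6877 ≈ 0.86.

0.86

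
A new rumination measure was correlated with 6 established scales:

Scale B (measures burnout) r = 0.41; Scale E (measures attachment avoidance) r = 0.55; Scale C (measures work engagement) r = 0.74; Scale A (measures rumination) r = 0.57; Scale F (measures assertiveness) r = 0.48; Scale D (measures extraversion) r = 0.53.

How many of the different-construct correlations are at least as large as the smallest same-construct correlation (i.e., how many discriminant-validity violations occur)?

1

Convergent (same construct = rumination): Scale A.
Smallest convergent = 0.57. Discriminant values: 0.41, 0.55, 0.74, 0.48, 0.53; count ≥ 0.57 → 1.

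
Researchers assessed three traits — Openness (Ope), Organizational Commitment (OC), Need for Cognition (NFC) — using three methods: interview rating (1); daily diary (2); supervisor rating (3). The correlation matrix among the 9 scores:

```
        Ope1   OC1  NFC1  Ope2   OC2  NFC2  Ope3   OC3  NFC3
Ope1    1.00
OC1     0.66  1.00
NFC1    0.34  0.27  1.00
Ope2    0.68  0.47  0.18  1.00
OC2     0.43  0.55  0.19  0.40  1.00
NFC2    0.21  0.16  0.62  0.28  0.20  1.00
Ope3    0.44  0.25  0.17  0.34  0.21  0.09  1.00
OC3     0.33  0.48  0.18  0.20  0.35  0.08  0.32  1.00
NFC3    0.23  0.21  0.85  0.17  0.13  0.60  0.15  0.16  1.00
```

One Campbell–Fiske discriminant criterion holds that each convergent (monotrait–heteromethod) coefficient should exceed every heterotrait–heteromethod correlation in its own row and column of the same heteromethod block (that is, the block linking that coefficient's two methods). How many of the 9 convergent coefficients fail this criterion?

Convergent coefficients and their comparison sets:
Ope (methods 1·2): 0.68 vs {0.43, 0.47, 0.21, 0.18} → pass.
Ope (methods 1·3): 0.44 vs {0.33, 0.25, 0.23, 0.17} → pass.
Ope (methods 2·3): 0.34 vs {0.20, 0.21, 0.17, 0.09} → pass.
OC (methods 1·2): 0.55 vs {0.47, 0.43, 0.16, 0.19} → pass.
OC (methods 1·3): 0.48 vs {0.25, 0.33, 0.21, 0.18} → pass.
OC (methods 2·3): 0.35 vs {0.21, 0.20, 0.13, 0.08} → pass.
NFC (methods 1·2): 0.62 vs {0.18, 0.21, 0.19, 0.16} → pass.
NFC (methods 1·3): 0.85 vs {0.17, 0.23, 0.18, 0.21} → pass.
NFC (methods 2·3): 0.60 vs {0.09, 0.17, 0.08, 0.13} → pass.
0 of 9 fail.

0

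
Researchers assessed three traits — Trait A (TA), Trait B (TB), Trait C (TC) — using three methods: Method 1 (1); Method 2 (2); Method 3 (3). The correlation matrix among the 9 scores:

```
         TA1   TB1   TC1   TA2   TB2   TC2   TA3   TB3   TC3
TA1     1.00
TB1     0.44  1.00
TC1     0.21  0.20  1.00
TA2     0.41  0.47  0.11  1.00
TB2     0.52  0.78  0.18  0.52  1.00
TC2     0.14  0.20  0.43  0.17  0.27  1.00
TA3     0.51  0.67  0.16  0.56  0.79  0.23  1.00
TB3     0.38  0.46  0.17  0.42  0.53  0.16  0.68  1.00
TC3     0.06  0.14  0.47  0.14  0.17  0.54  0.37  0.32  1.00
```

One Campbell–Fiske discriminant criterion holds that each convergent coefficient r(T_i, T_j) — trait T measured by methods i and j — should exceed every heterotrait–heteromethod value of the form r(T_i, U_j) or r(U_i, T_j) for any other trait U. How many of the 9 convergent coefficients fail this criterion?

Each convergent coefficient versus the relevant comparison correlations:
TA (methods 1·2): 0.41 vs {0.52, 0.47, 0.14, 0.11} → fail.
TA (methods 1·3): 0.51 vs {0.38, 0.67, 0.06, 0.16} → fail.
TA (methods 2·3): 0.56 vs {0.42, 0.79, 0.14, 0.23} → fail.
TB (methods 1·2): 0.78 vs {0.47, 0.52, 0.20, 0.18} → pass.
TB (methods 1·3): 0.46 vs {0.67, 0.38, 0.14, 0.17} → fail.
TB (methods 2·3): 0.53 vs {0.79, 0.42, 0.17, 0.16} → fail.
TC (methods 1·2): 0.43 vs {0.11, 0.14, 0.18, 0.20} → pass.
TC (methods 1·3): 0.47 vs {0.16, 0.06, 0.17, 0.14} → pass.
TC (methods 2·3): 0.54 vs {0.23, 0.14, 0.16, 0.17} → pass.
5 of 9 fail.

5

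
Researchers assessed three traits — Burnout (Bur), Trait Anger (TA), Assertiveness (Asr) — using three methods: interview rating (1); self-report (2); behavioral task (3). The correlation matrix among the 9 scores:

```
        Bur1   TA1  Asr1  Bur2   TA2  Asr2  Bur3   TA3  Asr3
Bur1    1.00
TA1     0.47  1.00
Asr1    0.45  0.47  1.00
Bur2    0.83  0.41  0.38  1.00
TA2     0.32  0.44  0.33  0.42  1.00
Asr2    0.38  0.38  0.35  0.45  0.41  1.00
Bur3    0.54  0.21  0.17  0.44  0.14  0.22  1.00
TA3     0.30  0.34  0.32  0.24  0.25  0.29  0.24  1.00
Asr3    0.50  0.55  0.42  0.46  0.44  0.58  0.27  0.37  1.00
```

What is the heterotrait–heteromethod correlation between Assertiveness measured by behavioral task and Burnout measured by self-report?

Different traits and methods: r(Asr3, Bur2) = 0.46.

0.46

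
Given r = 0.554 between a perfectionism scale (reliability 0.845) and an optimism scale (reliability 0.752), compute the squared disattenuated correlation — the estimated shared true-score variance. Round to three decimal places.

Disattenuated r = 0.554 / √(0.845 × 0.752) = 0.554 / 0.7971 = 0.6950.
Shared true-score variance = 0.6950² = 0.4830 ≈ 0.483.

0.483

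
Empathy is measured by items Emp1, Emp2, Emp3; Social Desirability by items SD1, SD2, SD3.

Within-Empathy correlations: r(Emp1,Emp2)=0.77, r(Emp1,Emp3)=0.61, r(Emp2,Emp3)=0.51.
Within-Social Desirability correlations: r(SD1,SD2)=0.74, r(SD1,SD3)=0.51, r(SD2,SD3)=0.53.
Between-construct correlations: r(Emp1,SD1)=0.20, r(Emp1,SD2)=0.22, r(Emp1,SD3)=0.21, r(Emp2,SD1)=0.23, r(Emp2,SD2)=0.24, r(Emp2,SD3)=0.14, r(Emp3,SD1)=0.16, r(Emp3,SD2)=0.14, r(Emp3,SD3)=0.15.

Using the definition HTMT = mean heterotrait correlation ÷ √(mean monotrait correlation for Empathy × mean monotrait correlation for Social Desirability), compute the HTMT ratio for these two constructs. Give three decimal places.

Mean heterotrait r = 1.69/9 = 0.1878.
Mean within-Emp = 1.89/3 = 0.6300; mean within-SD = 1.78/3 = 0.5933.
Geometric mean = √(0.6300 × 0.5933) = 0.6114.
HTMT = 0.1878 / 0.6114 = 0.307.

0.307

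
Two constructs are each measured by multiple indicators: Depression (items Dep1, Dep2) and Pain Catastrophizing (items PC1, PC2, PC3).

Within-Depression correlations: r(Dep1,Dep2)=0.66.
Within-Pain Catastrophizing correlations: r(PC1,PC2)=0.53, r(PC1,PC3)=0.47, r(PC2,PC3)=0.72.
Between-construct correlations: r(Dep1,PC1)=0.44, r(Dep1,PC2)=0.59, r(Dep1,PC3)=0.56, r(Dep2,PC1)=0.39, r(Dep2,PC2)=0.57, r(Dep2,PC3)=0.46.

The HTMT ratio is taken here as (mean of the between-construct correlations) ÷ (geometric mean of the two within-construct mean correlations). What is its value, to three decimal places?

0.816

Mean between = 3.01/6 = 0.5017.
Mean within-Dep = 0.66/1 = 0.6600; mean within-PC = 1.72/3 = 0.5733.
Geometric mean = √(0.6600 × 0.5733) = 0.6151.
HTMT = 0.5017 / 0.6151 = 0.816.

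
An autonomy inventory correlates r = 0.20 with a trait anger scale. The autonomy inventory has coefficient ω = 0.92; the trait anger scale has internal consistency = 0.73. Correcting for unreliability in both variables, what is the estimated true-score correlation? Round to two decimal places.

0.24

r_true = r_obs / √(r_xx · r_yy) = 0.20 / √(0.92 × 0.73) = 0.20 / √0.6716 = 0.20 / 0.8195 ≈ 0.24.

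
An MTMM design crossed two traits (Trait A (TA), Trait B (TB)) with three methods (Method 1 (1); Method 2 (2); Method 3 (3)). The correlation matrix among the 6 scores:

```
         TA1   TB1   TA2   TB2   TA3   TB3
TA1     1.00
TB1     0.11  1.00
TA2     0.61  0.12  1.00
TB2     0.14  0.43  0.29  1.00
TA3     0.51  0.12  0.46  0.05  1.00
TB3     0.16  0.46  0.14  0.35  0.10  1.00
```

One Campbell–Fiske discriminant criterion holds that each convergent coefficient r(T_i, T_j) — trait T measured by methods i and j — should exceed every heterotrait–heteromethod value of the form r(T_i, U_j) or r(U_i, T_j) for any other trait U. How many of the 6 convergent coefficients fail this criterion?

Each convergent coefficient versus the relevant comparison correlations:
TA (methods 1·2): 0.61 vs {0.14, 0.12} → pass.
TA (methods 1·3): 0.51 vs {0.16, 0.12} → pass.
TA (methods 2·3): 0.46 vs {0.14, 0.05} → pass.
TB (methods 1·2): 0.43 vs {0.12, 0.14} → pass.
TB (methods 1·3): 0.46 vs {0.12, 0.16} → pass.
TB (methods 2·3): 0.35 vs {0.05, 0.14} → pass.
0 of 6 fail.

0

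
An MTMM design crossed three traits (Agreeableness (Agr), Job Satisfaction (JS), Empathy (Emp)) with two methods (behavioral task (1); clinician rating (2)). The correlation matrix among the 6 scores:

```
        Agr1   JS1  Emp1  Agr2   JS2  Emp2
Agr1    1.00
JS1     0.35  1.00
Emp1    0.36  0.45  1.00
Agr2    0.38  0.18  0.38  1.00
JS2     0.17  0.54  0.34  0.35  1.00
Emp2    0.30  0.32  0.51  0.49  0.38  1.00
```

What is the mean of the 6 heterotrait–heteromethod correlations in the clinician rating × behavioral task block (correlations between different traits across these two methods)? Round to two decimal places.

0.28

HTHM values (method 2 × method 1): 0.18, 0.38, 0.17, 0.34, 0.30, 0.32; mean = 1.69/6 = 0.28.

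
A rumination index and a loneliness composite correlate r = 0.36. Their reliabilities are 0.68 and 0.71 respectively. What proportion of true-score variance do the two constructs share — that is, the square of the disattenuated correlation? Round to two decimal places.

Disattenuated r = 0.36 / √(0.68 × 0.71) = 0.36 / 0.6948 = 0.5181.
Shared true-score variance = 0.5181² = 0.2684 ≈ 0.27.

0.27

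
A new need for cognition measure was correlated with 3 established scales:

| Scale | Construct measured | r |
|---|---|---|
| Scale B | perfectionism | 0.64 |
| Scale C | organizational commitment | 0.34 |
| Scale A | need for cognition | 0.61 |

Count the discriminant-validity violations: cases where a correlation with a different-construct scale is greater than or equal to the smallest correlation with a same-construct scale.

1

Convergent (same construct = need for cognition): Scale A.
Smallest convergent = 0.61. Discriminant values: 0.64, 0.34; count ≥ 0.61 → 1.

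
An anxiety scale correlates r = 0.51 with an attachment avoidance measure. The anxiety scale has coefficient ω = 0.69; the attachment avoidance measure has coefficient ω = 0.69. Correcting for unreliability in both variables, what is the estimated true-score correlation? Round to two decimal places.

0.74

r_true = r_obs / √(r_xx · r_yy) = 0.51 / √(0.69 × 0.69) = 0.51 / √0.4761 = 0.51 / 0.6900 ≈ 0.74.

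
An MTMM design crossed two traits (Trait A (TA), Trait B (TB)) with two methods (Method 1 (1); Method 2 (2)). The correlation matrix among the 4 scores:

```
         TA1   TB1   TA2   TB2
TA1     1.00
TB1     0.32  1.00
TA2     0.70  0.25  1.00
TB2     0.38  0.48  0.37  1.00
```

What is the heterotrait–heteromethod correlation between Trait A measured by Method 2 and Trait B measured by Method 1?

0.25

Different traits and methods: r(TA2, TB1) = 0.25.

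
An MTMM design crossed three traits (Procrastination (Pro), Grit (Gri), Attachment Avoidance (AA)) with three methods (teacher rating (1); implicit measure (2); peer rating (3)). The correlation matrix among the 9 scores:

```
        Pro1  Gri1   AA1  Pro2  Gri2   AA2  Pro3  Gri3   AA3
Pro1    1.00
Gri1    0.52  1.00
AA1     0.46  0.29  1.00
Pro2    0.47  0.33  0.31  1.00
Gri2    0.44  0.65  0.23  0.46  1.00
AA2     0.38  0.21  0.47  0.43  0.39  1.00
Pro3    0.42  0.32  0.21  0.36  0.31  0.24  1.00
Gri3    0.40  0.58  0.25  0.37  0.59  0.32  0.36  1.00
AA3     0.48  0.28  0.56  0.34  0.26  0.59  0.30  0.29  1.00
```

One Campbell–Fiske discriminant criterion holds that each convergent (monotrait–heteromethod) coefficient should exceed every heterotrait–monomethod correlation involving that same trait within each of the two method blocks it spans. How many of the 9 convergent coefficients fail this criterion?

3

Convergent coefficients and their comparison sets:
Pro (methods 1·2): 0.47 vs {0.52, 0.46, 0.46, 0.43} → fail.
Pro (methods 1·3): 0.42 vs {0.52, 0.36, 0.46, 0.30} → fail.
Pro (methods 2·3): 0.36 vs {0.46, 0.36, 0.43, 0.30} → fail.
Gri (methods 1·2): 0.65 vs {0.52, 0.46, 0.29, 0.39} → pass.
Gri (methods 1·3): 0.58 vs {0.52, 0.36, 0.29, 0.29} → pass.
Gri (methods 2·3): 0.59 vs {0.46, 0.36, 0.39, 0.29} → pass.
AA (methods 1·2): 0.47 vs {0.46, 0.43, 0.29, 0.39} → pass.
AA (methods 1·3): 0.56 vs {0.46, 0.30, 0.29, 0.29} → pass.
AA (methods 2·3): 0.59 vs {0.43, 0.30, 0.39, 0.29} → pass.
3 of 9 fail.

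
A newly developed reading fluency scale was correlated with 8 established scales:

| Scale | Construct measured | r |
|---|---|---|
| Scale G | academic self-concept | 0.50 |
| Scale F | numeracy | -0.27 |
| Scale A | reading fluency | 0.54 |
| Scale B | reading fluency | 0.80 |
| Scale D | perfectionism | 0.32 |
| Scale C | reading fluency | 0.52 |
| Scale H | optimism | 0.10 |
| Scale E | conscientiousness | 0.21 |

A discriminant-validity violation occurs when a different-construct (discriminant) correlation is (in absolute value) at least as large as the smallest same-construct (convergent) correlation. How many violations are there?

0

Convergent (same construct = reading fluency): Scale A, Scale B, Scale C.
Smallest convergent = 0.52. Discriminant |r|: 0.50, 0.27, 0.32, 0.10, 0.21; count ≥ 0.52 → 0.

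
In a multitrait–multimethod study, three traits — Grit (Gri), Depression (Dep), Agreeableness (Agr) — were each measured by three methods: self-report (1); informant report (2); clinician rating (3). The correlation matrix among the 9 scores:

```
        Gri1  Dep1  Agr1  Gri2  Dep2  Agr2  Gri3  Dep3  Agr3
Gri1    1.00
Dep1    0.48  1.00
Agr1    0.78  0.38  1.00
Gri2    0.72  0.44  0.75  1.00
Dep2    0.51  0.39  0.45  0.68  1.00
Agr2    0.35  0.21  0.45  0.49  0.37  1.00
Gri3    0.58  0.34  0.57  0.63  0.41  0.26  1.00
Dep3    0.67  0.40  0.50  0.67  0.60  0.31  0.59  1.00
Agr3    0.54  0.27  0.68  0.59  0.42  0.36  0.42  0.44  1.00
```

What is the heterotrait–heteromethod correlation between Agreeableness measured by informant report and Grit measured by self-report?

Different traits and methods: r(Agr2, Gri1) = 0.35.

0.35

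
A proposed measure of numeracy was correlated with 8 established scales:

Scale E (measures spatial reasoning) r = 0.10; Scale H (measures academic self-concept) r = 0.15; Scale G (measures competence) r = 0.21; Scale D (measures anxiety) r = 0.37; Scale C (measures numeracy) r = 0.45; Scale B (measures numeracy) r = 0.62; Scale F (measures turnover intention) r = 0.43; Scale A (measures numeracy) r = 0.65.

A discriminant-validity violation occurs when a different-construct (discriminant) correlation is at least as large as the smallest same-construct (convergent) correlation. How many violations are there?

0

Convergent (same construct = numeracy): Scale C, Scale B, Scale A.
Smallest convergent = 0.45. Discriminant values: 0.10, 0.15, 0.21, 0.37, 0.43; count ≥ 0.45 → 0.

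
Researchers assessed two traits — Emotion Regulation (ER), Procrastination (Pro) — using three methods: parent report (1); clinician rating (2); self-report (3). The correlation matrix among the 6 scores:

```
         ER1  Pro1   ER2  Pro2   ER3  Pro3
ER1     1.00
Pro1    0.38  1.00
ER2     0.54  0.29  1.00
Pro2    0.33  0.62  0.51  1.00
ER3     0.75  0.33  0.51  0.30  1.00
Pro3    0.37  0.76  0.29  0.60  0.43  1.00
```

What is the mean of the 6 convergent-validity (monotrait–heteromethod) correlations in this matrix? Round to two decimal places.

0.63

Convergent values: 0.54, 0.75, 0.51, 0.62, 0.76, 0.60; mean = 3.78/6 = 0.63.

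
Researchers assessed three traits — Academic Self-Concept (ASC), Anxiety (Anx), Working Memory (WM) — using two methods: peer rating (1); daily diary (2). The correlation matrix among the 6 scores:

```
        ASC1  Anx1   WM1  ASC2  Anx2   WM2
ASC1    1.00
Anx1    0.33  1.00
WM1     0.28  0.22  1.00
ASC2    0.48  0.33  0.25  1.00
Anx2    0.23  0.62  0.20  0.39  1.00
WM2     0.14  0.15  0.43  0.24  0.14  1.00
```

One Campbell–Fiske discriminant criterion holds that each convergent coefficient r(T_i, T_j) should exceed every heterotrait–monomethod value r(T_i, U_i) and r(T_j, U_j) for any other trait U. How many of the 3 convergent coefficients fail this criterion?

Checking each validity diagonal entry against its comparison values:
ASC (methods 1·2): 0.48 vs {0.33, 0.39, 0.28, 0.24} → pass.
Anx (methods 1·2): 0.62 vs {0.33, 0.39, 0.22, 0.14} → pass.
WM (methods 1·2): 0.43 vs {0.28, 0.24, 0.22, 0.14} → pass.
0 of 3 fail.

0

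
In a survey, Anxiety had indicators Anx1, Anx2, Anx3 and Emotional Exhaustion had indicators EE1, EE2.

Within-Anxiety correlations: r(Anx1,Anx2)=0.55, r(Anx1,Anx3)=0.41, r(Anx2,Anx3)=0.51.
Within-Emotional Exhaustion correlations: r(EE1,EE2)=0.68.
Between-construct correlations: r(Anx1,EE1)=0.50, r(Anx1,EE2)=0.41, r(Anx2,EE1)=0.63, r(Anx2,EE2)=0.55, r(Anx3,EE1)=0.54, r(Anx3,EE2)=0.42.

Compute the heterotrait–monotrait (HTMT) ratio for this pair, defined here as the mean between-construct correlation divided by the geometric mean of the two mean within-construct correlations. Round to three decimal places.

0.881

Mean between = 3.05/6 = 0.5083.
Mean within-Anx = 1.47/3 = 0.4900; mean within-EE = 0.68/1 = 0.6800.
Geometric mean = √(0.4900 × 0.6800) = 0.5772.
HTMT = 0.5083 / 0.5772 = 0.881.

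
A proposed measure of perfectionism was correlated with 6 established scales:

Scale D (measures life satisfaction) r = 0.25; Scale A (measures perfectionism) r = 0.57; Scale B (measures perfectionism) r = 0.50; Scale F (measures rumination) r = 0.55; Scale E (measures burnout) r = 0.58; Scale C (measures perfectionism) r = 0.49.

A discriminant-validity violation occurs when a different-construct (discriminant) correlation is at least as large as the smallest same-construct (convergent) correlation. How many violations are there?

Convergent (same construct = perfectionism): Scale A, Scale B, Scale C.
Smallest convergent = 0.49. Discriminant values: 0.25, 0.55, 0.58; count ≥ 0.49 → 2.

2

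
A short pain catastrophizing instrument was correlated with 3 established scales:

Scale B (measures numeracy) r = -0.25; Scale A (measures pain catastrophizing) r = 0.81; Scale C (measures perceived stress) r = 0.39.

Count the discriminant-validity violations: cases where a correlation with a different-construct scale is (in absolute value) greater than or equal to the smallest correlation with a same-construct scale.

Convergent (same construct = pain catastrophizing): Scale A.
Smallest convergent = 0.81. Discriminant |r|: 0.25, 0.39; count ≥ 0.81 → 0.

0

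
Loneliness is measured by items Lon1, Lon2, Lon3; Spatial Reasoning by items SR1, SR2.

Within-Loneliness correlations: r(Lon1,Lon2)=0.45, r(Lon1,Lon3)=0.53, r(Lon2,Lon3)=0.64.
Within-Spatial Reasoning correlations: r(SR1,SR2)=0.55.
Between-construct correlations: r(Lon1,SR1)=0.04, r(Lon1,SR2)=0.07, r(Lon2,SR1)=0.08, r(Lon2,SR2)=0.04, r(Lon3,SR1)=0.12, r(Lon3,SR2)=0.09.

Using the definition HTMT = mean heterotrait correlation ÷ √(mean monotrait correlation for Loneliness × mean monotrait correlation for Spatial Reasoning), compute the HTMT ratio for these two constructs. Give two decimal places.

0.13

Mean between = 0.44/6 = 0.0733.
Mean within-Lon = 1.62/3 = 0.5400; mean within-SR = 0.55/1 = 0.5500.
Geometric mean = √(0.5400 × 0.5500) = 0.5450.
HTMT = 0.0733 / 0.5450 = 0.13.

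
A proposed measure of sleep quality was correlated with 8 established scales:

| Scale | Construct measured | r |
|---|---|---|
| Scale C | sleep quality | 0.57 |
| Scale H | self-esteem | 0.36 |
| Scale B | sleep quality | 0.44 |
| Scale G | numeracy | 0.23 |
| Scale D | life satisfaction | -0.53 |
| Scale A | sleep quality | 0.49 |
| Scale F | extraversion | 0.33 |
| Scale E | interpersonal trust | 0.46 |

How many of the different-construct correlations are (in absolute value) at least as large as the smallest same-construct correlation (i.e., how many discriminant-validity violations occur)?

Convergent (same construct = sleep quality): Scale C, Scale B, Scale A.
Smallest convergent = 0.44. Discriminant |r|: 0.36, 0.23, 0.53, 0.33, 0.46; count ≥ 0.44 → 2.

2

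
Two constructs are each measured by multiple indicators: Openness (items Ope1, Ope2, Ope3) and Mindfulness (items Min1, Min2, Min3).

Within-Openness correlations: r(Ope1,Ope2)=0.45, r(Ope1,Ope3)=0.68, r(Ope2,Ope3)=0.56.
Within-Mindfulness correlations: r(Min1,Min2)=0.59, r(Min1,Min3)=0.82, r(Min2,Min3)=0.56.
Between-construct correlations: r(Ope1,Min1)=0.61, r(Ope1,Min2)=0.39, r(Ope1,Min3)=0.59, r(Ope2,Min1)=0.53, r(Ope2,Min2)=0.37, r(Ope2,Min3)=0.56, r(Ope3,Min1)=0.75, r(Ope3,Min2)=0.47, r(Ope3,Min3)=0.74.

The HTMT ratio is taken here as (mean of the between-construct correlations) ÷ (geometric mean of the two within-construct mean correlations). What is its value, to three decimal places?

0.915

Between-construct mean = 5.01/9 = 0.5567.
Mean within-Ope = 1.69/3 = 0.5633; mean within-Min = 1.97/3 = 0.6567.
Geometric mean = √(0.5633 × 0.6567) = 0.6082.
HTMT = 0.5567 / 0.6082 = 0.915.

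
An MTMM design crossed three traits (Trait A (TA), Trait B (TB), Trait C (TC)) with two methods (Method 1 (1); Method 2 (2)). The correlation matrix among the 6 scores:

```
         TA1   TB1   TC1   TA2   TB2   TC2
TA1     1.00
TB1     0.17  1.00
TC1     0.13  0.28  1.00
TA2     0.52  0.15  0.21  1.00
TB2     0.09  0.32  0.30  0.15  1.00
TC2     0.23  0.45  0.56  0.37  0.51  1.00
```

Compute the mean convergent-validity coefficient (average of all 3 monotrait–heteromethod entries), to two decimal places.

0.47

Convergent values: 0.52, 0.32, 0.56; mean = 1.40/3 = 0.47.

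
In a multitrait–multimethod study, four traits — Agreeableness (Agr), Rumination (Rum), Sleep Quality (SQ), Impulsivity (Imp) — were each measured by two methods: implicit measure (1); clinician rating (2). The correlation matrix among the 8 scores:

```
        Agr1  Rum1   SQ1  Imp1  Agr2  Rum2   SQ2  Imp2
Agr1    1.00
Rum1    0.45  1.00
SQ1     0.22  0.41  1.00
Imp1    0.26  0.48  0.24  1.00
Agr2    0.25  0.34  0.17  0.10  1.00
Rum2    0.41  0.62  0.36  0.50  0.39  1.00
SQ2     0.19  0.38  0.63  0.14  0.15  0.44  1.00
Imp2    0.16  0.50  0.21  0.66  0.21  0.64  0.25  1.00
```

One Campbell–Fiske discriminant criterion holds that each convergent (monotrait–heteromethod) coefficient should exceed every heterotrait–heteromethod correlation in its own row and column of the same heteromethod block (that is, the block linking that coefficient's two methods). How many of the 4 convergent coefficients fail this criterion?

1

Convergent coefficients and their comparison sets:
Agr (methods 1·2): 0.25 vs {0.41, 0.34, 0.19, 0.17, 0.16, 0.10} → fail.
Rum (methods 1·2): 0.62 vs {0.34, 0.41, 0.38, 0.36, 0.50, 0.50} → pass.
SQ (methods 1·2): 0.63 vs {0.17, 0.19, 0.36, 0.38, 0.21, 0.14} → pass.
Imp (methods 1·2): 0.66 vs {0.10, 0.16, 0.50, 0.50, 0.14, 0.21} → pass.
1 of 4 fail.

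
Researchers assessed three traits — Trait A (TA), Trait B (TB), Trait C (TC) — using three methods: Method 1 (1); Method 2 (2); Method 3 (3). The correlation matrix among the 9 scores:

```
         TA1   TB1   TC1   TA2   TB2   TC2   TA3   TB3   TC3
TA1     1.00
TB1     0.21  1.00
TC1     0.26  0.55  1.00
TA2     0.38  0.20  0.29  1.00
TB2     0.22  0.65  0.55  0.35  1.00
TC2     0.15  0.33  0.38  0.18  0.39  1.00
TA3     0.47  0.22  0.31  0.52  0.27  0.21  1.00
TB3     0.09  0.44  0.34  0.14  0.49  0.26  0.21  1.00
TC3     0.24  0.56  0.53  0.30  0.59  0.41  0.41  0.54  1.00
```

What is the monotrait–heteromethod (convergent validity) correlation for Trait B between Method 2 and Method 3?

Same trait (TB), different methods: r(TB2, TB3) = 0.49.

0.49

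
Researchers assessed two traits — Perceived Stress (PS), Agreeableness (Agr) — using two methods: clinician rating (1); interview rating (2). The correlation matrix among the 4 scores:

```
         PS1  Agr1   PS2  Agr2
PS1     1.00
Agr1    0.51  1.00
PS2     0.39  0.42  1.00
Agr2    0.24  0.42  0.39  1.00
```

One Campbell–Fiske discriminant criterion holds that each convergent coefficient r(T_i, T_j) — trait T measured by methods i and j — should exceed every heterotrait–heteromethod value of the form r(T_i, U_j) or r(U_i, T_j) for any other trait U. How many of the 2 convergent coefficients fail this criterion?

Each convergent coefficient versus the relevant comparison correlations:
PS (methods 1·2): 0.39 vs {0.24, 0.42} → fail.
Agr (methods 1·2): 0.42 vs {0.42, 0.24} → fail.
2 of 2 fail.

2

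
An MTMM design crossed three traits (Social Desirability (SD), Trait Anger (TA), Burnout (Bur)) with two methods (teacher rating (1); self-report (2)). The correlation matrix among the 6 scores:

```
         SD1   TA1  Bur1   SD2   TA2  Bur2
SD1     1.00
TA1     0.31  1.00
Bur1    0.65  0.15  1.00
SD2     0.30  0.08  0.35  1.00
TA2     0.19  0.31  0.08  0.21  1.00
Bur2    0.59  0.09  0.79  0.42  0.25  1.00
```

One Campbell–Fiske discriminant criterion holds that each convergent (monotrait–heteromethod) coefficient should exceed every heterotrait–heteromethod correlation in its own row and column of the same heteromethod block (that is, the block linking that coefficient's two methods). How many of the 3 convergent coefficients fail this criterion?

1

Convergent coefficients and their comparison sets:
SD (methods 1·2): 0.30 vs {0.19, 0.08, 0.59, 0.35} → fail.
TA (methods 1·2): 0.31 vs {0.08, 0.19, 0.09, 0.08} → pass.
Bur (methods 1·2): 0.79 vs {0.35, 0.59, 0.08, 0.09} → pass.
1 of 3 fail.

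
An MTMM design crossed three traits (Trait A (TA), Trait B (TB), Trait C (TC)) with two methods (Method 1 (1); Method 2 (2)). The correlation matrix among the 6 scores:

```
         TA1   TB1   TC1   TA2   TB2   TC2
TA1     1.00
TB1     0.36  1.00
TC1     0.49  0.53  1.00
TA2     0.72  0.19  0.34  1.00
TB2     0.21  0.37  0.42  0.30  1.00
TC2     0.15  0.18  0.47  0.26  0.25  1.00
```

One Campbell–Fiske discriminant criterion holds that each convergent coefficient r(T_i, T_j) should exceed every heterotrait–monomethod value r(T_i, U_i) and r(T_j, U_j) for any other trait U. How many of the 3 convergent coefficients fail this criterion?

2

Convergent coefficients and their comparison sets:
TA (methods 1·2): 0.72 vs {0.36, 0.30, 0.49, 0.26} → pass.
TB (methods 1·2): 0.37 vs {0.36, 0.30, 0.53, 0.25} → fail.
TC (methods 1·2): 0.47 vs {0.49, 0.26, 0.53, 0.25} → fail.
2 of 3 fail.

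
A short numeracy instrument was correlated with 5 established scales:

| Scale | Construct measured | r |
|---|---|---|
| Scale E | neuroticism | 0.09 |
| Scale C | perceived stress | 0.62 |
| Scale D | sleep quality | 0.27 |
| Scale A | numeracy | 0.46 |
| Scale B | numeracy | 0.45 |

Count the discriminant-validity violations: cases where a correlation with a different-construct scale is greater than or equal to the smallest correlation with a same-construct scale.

1

Convergent (same construct = numeracy): Scale A, Scale B.
Smallest convergent = 0.45. Discriminant values: 0.09, 0.62, 0.27; count ≥ 0.45 → 1.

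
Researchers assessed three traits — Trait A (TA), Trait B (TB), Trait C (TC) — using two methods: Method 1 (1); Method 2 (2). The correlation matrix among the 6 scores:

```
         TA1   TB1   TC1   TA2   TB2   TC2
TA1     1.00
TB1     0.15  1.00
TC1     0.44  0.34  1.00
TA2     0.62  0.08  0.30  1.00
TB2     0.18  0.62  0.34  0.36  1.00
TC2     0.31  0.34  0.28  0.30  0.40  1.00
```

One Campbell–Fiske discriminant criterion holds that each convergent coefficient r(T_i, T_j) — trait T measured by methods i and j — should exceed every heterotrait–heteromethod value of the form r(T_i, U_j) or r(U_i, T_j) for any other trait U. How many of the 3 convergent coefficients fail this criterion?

Checking each validity diagonal entry against its comparison values:
TA (methods 1·2): 0.62 vs {0.18, 0.08, 0.31, 0.30} → pass.
TB (methods 1·2): 0.62 vs {0.08, 0.18, 0.34, 0.34} → pass.
TC (methods 1·2): 0.28 vs {0.30, 0.31, 0.34, 0.34} → fail.
1 of 3 fail.

1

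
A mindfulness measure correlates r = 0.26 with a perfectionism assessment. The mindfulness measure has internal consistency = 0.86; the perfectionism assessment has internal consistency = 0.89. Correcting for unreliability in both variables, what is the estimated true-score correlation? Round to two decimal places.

r_true = r_obs / √(r_xx · r_yy) = 0.26 / √(0.86 × 0.89) = 0.26 / √0.7654 = 0.26 / 0.8749 ≈ 0.30.

0.30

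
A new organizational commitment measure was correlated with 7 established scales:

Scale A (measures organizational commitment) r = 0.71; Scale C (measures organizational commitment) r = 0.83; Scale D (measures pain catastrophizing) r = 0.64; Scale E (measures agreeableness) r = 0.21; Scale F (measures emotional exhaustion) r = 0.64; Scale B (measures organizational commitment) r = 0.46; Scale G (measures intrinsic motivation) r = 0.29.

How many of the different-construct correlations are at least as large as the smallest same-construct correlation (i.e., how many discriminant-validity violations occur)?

2

Convergent (same construct = organizational commitment): Scale A, Scale C, Scale B.
Smallest convergent = 0.46. Discriminant values: 0.64, 0.21, 0.64, 0.29; count ≥ 0.46 → 2.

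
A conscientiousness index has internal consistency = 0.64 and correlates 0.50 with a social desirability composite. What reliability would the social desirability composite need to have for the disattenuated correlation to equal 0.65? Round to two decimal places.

0.92

r_true = r_obs / √(r_xx · r_yy) ⇒ 0.65 = 0.50 / √(0.64 · r_yy).
√(0.64 · r_yy) = 0.50 / 0.65 = 0.7692; 0.64 · r_yy = 0.5917; r_yy = 0.5917 / 0.64 ≈ 0.92.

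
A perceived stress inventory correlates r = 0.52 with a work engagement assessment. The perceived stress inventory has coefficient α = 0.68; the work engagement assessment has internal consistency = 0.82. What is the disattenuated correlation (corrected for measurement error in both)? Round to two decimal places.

r_true = r_obs / √(r_xx · r_yy) = 0.52 / √(0.68 × 0.82) = 0.52 / √0.5576 = 0.52 / 0.7467 ≈ 0.70.

0.70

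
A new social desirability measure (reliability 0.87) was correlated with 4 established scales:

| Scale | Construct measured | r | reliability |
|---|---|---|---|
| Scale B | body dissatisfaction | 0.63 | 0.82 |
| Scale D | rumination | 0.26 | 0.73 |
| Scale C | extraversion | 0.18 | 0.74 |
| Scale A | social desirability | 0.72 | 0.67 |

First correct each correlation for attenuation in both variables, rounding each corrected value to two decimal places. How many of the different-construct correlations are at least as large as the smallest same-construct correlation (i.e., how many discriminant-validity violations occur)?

Disattenuated r (r / √(r_scale · r_new)):
  Scale B (disc): 0.63 / √(0.82·0.87) = 0.75
  Scale D (disc): 0.26 / √(0.73·0.87) = 0.33
  Scale C (disc): 0.18 / √(0.74·0.87) = 0.22
  Scale A (conv): 0.72 / √(0.67·0.87) = 0.94
Smallest convergent = 0.94. Discriminant values: 0.75, 0.33, 0.22; count ≥ 0.94 → 0.

0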